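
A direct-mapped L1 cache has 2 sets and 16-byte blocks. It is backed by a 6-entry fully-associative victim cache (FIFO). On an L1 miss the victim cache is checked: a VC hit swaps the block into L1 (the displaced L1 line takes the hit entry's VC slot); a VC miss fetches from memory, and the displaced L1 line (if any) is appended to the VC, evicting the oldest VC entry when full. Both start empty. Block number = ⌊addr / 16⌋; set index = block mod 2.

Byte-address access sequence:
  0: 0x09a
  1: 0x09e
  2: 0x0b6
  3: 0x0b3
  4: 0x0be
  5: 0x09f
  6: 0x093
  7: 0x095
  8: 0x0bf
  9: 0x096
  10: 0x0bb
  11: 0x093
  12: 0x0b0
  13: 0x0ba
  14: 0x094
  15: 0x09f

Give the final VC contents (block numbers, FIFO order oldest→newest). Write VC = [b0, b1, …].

#0 0x9a→b9/s1 MISS; vc=[]
#1 0x9e→b9/s1 L1-HIT; vc=[]
#2 0xb6→b11/s1 MISS; vc=[9]
#3 0xb3→b11/s1 L1-HIT; vc=[9]
#4 0xbe→b11/s1 L1-HIT; vc=[9]
#5 0x9f→b9/s1 VC-HIT; vc=[11]
#6 0x93→b9/s1 L1-HIT; vc=[11]
#7 0x95→b9/s1 L1-HIT; vc=[11]
#8 0xbf→b11/s1 VC-HIT; vc=[9]
#9 0x96→b9/s1 VC-HIT; vc=[11]
#10 0xbb→b11/s1 VC-HIT; vc=[9]
#11 0x93→b9/s1 VC-HIT; vc=[11]
#12 0xb0→b11/s1 VC-HIT; vc=[9]
#13 0xba→b11/s1 L1-HIT; vc=[9]
#14 0x94→b9/s1 VC-HIT; vc=[11]
#15 0x9f→b9/s1 L1-HIT; vc=[11]

VC = [11]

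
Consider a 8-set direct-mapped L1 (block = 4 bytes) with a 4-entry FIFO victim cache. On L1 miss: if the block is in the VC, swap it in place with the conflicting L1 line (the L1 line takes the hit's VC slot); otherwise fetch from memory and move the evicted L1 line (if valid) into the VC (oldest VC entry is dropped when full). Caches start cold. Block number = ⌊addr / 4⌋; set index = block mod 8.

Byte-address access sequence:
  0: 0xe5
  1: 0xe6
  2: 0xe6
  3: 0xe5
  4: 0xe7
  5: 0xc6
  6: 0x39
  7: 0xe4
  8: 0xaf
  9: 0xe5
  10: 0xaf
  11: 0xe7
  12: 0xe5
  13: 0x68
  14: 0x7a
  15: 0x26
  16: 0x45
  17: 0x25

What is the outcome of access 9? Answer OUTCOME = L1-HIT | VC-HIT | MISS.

#0 0xe5→b57/s1 MISS; vc=[]
#1 0xe6→b57/s1 L1-HIT; vc=[]
#2 0xe6→b57/s1 L1-HIT; vc=[]
#3 0xe5→b57/s1 L1-HIT; vc=[]
#4 0xe7→b57/s1 L1-HIT; vc=[]
#5 0xc6→b49/s1 MISS; vc=[57]
#6 0x39→b14/s6 MISS; vc=[57]
#7 0xe4→b57/s1 VC-HIT; vc=[49]
#8 0xaf→b43/s3 MISS; vc=[49]
#9 0xe5→b57/s1 L1-HIT; vc=[49]
#10 0xaf→b43/s3 L1-HIT; vc=[49]
#11 0xe7→b57/s1 L1-HIT; vc=[49]
#12 0xe5→b57/s1 L1-HIT; vc=[49]
#13 0x68→b26/s2 MISS; vc=[49]
#14 0x7a→b30/s6 MISS; vc=[49,14]
#15 0x26→b9/s1 MISS; vc=[49,14,57]
#16 0x45→b17/s1 MISS; vc=[49,14,57,9]
#17 0x25→b9/s1 VC-HIT; vc=[49,14,57,17]

OUTCOME = L1-HIT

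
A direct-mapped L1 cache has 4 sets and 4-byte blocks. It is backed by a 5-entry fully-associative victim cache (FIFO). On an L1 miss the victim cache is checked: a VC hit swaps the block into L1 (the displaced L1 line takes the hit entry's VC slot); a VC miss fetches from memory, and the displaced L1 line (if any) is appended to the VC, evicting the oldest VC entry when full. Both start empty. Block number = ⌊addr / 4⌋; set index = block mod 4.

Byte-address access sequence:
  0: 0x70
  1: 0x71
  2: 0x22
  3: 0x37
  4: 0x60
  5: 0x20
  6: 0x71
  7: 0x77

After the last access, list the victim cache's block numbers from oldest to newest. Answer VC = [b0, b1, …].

VC = [8, 24, 13]

  [0] addr=0x70 blk=28 s=0: MISS | VC []
  [1] addr=0x71 blk=28 s=0: L1-HIT | VC []
  [2] addr=0x22 blk=8 s=0: MISS | VC [28]
  [3] addr=0x37 blk=13 s=1: MISS | VC [28]
  [4] addr=0x60 blk=24 s=0: MISS | VC [28, 8]
  [5] addr=0x20 blk=8 s=0: VC-HIT | VC [28, 24]
  [6] addr=0x71 blk=28 s=0: VC-HIT | VC [8, 24]
  [7] addr=0x77 blk=29 s=1: MISS | VC [8, 24, 13]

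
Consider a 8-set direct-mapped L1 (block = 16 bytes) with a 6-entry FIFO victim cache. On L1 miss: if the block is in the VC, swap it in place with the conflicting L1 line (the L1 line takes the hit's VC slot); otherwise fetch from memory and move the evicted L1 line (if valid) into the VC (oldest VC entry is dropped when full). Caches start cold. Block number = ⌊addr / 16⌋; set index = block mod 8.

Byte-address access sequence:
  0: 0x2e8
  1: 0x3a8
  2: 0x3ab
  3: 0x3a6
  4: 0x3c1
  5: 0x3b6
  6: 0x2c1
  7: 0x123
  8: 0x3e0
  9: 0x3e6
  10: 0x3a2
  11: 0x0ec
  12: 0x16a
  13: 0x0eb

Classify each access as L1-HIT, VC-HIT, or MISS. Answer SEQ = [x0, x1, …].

0: 0x2e8 (blk 46, set 6) → MISS  vc=[]
1: 0x3a8 (blk 58, set 2) → MISS  vc=[]
2: 0x3ab (blk 58, set 2) → L1-HIT  vc=[]
3: 0x3a6 (blk 58, set 2) → L1-HIT  vc=[]
4: 0x3c1 (blk 60, set 4) → MISS  vc=[]
5: 0x3b6 (blk 59, set 3) → MISS  vc=[]
6: 0x2c1 (blk 44, set 4) → MISS  vc=[60]
7: 0x123 (blk 18, set 2) → MISS  vc=[60, 58]
8: 0x3e0 (blk 62, set 6) → MISS  vc=[60, 58, 46]
9: 0x3e6 (blk 62, set 6) → L1-HIT  vc=[60, 58, 46]
10: 0x3a2 (blk 58, set 2) → VC-HIT  vc=[60, 18, 46]
11: 0xec (blk 14, set 6) → MISS  vc=[60, 18, 46, 62]
12: 0x16a (blk 22, set 6) → MISS  vc=[60, 18, 46, 62, 14]
13: 0xeb (blk 14, set 6) → VC-HIT  vc=[60, 18, 46, 62, 22]

SEQ = [MISS, MISS, L1-HIT, L1-HIT, MISS, MISS, MISS, MISS, MISS, L1-HIT, VC-HIT, MISS, MISS, VC-HIT]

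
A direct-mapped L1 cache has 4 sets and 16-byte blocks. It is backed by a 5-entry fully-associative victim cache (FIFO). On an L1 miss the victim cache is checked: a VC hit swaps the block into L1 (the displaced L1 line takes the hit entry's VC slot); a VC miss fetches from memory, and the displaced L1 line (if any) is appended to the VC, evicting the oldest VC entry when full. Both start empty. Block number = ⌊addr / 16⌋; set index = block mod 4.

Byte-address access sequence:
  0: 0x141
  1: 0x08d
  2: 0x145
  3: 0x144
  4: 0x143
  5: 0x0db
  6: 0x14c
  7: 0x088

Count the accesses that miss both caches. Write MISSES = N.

  [0] addr=0x141 blk=20 s=0: MISS | VC []
  [1] addr=0x8d blk=8 s=0: MISS | VC [20]
  [2] addr=0x145 blk=20 s=0: VC-HIT | VC [8]
  [3] addr=0x144 blk=20 s=0: L1-HIT | VC [8]
  [4] addr=0x143 blk=20 s=0: L1-HIT | VC [8]
  [5] addr=0xdb blk=13 s=1: MISS | VC [8]
  [6] addr=0x14c blk=20 s=0: L1-HIT | VC [8]
  [7] addr=0x88 blk=8 s=0: VC-HIT | VC [20]

MISSES = 3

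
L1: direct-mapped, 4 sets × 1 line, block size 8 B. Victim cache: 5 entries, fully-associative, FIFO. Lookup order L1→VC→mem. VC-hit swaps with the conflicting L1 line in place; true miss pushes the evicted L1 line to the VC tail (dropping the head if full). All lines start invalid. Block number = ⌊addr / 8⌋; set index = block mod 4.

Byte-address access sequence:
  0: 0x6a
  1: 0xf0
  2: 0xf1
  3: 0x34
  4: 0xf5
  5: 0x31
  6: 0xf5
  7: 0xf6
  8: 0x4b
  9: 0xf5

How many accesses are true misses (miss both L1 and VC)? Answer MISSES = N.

0: 0x6a (blk 13, set 1) → MISS  vc=[]
1: 0xf0 (blk 30, set 2) → MISS  vc=[]
2: 0xf1 (blk 30, set 2) → L1-HIT  vc=[]
3: 0x34 (blk 6, set 2) → MISS  vc=[30]
4: 0xf5 (blk 30, set 2) → VC-HIT  vc=[6]
5: 0x31 (blk 6, set 2) → VC-HIT  vc=[30]
6: 0xf5 (blk 30, set 2) → VC-HIT  vc=[6]
7: 0xf6 (blk 30, set 2) → L1-HIT  vc=[6]
8: 0x4b (blk 9, set 1) → MISS  vc=[6, 13]
9: 0xf5 (blk 30, set 2) → L1-HIT  vc=[6, 13]

MISSES = 4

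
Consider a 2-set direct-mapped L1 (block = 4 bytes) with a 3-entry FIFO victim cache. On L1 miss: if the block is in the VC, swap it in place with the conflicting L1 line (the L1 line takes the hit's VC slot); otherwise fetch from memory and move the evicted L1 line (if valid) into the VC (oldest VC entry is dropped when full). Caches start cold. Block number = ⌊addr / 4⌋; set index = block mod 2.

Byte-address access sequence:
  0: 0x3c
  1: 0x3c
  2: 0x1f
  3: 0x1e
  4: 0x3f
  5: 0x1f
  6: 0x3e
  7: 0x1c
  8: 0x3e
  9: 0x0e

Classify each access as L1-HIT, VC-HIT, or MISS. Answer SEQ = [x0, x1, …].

  [0] addr=0x3c blk=15 s=1: MISS | VC []
  [1] addr=0x3c blk=15 s=1: L1-HIT | VC []
  [2] addr=0x1f blk=7 s=1: MISS | VC [15]
  [3] addr=0x1e blk=7 s=1: L1-HIT | VC [15]
  [4] addr=0x3f blk=15 s=1: VC-HIT | VC [7]
  [5] addr=0x1f blk=7 s=1: VC-HIT | VC [15]
  [6] addr=0x3e blk=15 s=1: VC-HIT | VC [7]
  [7] addr=0x1c blk=7 s=1: VC-HIT | VC [15]
  [8] addr=0x3e blk=15 s=1: VC-HIT | VC [7]
  [9] addr=0xe blk=3 s=1: MISS | VC [7, 15]

SEQ = [MISS, L1-HIT, MISS, L1-HIT, VC-HIT, VC-HIT, VC-HIT, VC-HIT, VC-HIT, MISS]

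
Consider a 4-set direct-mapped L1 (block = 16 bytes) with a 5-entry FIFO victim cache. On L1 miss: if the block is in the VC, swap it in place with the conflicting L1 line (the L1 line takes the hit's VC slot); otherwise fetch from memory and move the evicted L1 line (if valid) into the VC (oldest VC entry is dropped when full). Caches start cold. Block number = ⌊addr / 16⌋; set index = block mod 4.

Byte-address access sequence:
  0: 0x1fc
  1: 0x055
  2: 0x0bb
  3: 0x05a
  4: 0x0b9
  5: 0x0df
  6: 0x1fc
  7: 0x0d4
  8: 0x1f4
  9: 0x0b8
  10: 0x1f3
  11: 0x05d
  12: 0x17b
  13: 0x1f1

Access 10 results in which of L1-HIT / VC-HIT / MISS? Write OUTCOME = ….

#0 0x1fc→b31/s3 MISS; vc=[]
#1 0x55→b5/s1 MISS; vc=[]
#2 0xbb→b11/s3 MISS; vc=[31]
#3 0x5a→b5/s1 L1-HIT; vc=[31]
#4 0xb9→b11/s3 L1-HIT; vc=[31]
#5 0xdf→b13/s1 MISS; vc=[31,5]
#6 0x1fc→b31/s3 VC-HIT; vc=[11,5]
#7 0xd4→b13/s1 L1-HIT; vc=[11,5]
#8 0x1f4→b31/s3 L1-HIT; vc=[11,5]
#9 0xb8→b11/s3 VC-HIT; vc=[31,5]
#10 0x1f3→b31/s3 VC-HIT; vc=[11,5]
#11 0x5d→b5/s1 VC-HIT; vc=[11,13]
#12 0x17b→b23/s3 MISS; vc=[11,13,31]
#13 0x1f1→b31/s3 VC-HIT; vc=[11,13,23]

OUTCOME = VC-HIT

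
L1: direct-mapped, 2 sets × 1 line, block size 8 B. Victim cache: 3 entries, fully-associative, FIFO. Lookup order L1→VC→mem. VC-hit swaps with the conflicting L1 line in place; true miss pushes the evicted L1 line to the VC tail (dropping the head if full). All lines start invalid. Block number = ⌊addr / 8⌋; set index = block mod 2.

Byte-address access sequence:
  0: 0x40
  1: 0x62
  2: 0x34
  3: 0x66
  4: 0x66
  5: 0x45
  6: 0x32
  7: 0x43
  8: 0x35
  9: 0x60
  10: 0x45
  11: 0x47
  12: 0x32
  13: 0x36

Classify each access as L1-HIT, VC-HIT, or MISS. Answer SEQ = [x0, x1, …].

  [0] addr=0x40 blk=8 s=0: MISS | VC []
  [1] addr=0x62 blk=12 s=0: MISS | VC [8]
  [2] addr=0x34 blk=6 s=0: MISS | VC [8, 12]
  [3] addr=0x66 blk=12 s=0: VC-HIT | VC [8, 6]
  [4] addr=0x66 blk=12 s=0: L1-HIT | VC [8, 6]
  [5] addr=0x45 blk=8 s=0: VC-HIT | VC [12, 6]
  [6] addr=0x32 blk=6 s=0: VC-HIT | VC [12, 8]
  [7] addr=0x43 blk=8 s=0: VC-HIT | VC [12, 6]
  [8] addr=0x35 blk=6 s=0: VC-HIT | VC [12, 8]
  [9] addr=0x60 blk=12 s=0: VC-HIT | VC [6, 8]
  [10] addr=0x45 blk=8 s=0: VC-HIT | VC [6, 12]
  [11] addr=0x47 blk=8 s=0: L1-HIT | VC [6, 12]
  [12] addr=0x32 blk=6 s=0: VC-HIT | VC [8, 12]
  [13] addr=0x36 blk=6 s=0: L1-HIT | VC [8, 12]

SEQ = [MISS, MISS, MISS, VC-HIT, L1-HIT, VC-HIT, VC-HIT, VC-HIT, VC-HIT, VC-HIT, VC-HIT, L1-HIT, VC-HIT, L1-HIT]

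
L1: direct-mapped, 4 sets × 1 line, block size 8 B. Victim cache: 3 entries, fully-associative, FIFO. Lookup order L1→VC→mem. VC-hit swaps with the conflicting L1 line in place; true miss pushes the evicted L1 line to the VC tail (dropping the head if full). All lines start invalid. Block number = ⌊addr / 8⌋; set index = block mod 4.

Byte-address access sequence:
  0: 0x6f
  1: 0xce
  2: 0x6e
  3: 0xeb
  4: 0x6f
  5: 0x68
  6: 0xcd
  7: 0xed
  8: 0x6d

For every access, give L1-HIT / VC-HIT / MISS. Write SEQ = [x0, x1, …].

SEQ = [MISS, MISS, VC-HIT, MISS, VC-HIT, L1-HIT, VC-HIT, VC-HIT, VC-HIT]

0: 0x6f (blk 13, set 1) → MISS  vc=[]
1: 0xce (blk 25, set 1) → MISS  vc=[13]
2: 0x6e (blk 13, set 1) → VC-HIT  vc=[25]
3: 0xeb (blk 29, set 1) → MISS  vc=[25, 13]
4: 0x6f (blk 13, set 1) → VC-HIT  vc=[25, 29]
5: 0x68 (blk 13, set 1) → L1-HIT  vc=[25, 29]
6: 0xcd (blk 25, set 1) → VC-HIT  vc=[13, 29]
7: 0xed (blk 29, set 1) → VC-HIT  vc=[13, 25]
8: 0x6d (blk 13, set 1) → VC-HIT  vc=[29, 25]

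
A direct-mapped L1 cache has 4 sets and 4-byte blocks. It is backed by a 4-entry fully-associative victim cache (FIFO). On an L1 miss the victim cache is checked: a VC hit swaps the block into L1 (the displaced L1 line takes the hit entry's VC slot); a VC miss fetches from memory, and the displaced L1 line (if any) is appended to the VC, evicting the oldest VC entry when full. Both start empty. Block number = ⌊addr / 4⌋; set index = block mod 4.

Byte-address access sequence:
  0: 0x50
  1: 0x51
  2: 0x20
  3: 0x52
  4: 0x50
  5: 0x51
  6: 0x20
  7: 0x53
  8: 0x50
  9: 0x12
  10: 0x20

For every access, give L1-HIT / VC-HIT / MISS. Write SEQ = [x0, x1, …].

SEQ = [MISS, L1-HIT, MISS, VC-HIT, L1-HIT, L1-HIT, VC-HIT, VC-HIT, L1-HIT, MISS, VC-HIT]

  [0] addr=0x50 blk=20 s=0: MISS | VC []
  [1] addr=0x51 blk=20 s=0: L1-HIT | VC []
  [2] addr=0x20 blk=8 s=0: MISS | VC [20]
  [3] addr=0x52 blk=20 s=0: VC-HIT | VC [8]
  [4] addr=0x50 blk=20 s=0: L1-HIT | VC [8]
  [5] addr=0x51 blk=20 s=0: L1-HIT | VC [8]
  [6] addr=0x20 blk=8 s=0: VC-HIT | VC [20]
  [7] addr=0x53 blk=20 s=0: VC-HIT | VC [8]
  [8] addr=0x50 blk=20 s=0: L1-HIT | VC [8]
  [9] addr=0x12 blk=4 s=0: MISS | VC [8, 20]
  [10] addr=0x20 blk=8 s=0: VC-HIT | VC [4, 20]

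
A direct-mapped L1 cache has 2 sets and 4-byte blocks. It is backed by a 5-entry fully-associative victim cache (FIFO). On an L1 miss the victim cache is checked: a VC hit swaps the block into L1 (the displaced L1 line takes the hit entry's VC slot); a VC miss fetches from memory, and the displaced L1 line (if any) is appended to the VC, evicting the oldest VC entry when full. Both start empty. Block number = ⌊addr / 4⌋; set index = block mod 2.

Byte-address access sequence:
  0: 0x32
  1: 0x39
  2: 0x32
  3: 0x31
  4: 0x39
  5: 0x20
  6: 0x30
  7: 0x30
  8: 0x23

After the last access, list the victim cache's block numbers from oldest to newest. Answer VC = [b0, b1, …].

0: 0x32 (blk 12, set 0) → MISS  vc=[]
1: 0x39 (blk 14, set 0) → MISS  vc=[12]
2: 0x32 (blk 12, set 0) → VC-HIT  vc=[14]
3: 0x31 (blk 12, set 0) → L1-HIT  vc=[14]
4: 0x39 (blk 14, set 0) → VC-HIT  vc=[12]
5: 0x20 (blk 8, set 0) → MISS  vc=[12, 14]
6: 0x30 (blk 12, set 0) → VC-HIT  vc=[8, 14]
7: 0x30 (blk 12, set 0) → L1-HIT  vc=[8, 14]
8: 0x23 (blk 8, set 0) → VC-HIT  vc=[12, 14]

VC = [12, 14]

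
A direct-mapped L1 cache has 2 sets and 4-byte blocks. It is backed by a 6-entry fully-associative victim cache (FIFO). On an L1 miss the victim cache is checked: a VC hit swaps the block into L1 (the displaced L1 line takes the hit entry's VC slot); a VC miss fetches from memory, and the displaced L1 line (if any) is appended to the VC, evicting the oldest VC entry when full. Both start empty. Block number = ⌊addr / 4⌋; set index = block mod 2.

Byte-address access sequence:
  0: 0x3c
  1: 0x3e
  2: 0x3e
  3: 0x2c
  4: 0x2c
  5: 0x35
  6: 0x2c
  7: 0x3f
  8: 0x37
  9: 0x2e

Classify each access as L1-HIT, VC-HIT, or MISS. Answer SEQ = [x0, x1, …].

0: 0x3c (blk 15, set 1) → MISS  vc=[]
1: 0x3e (blk 15, set 1) → L1-HIT  vc=[]
2: 0x3e (blk 15, set 1) → L1-HIT  vc=[]
3: 0x2c (blk 11, set 1) → MISS  vc=[15]
4: 0x2c (blk 11, set 1) → L1-HIT  vc=[15]
5: 0x35 (blk 13, set 1) → MISS  vc=[15, 11]
6: 0x2c (blk 11, set 1) → VC-HIT  vc=[15, 13]
7: 0x3f (blk 15, set 1) → VC-HIT  vc=[11, 13]
8: 0x37 (blk 13, set 1) → VC-HIT  vc=[11, 15]
9: 0x2e (blk 11, set 1) → VC-HIT  vc=[13, 15]

SEQ = [MISS, L1-HIT, L1-HIT, MISS, L1-HIT, MISS, VC-HIT, VC-HIT, VC-HIT, VC-HIT]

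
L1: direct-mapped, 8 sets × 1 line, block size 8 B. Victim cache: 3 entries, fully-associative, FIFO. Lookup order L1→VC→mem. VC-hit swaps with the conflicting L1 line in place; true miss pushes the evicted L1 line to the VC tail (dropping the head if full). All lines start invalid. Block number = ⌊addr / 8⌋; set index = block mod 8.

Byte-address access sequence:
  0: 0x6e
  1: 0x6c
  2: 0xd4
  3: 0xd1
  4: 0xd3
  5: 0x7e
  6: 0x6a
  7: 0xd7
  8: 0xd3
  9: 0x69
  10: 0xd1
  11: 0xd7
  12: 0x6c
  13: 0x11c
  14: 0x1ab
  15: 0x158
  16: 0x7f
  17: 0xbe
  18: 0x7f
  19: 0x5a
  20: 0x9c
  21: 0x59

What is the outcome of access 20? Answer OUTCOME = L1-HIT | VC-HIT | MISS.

OUTCOME = MISS

0: 0x6e (blk 13, set 5) → MISS  vc=[]
1: 0x6c (blk 13, set 5) → L1-HIT  vc=[]
2: 0xd4 (blk 26, set 2) → MISS  vc=[]
3: 0xd1 (blk 26, set 2) → L1-HIT  vc=[]
4: 0xd3 (blk 26, set 2) → L1-HIT  vc=[]
5: 0x7e (blk 15, set 7) → MISS  vc=[]
6: 0x6a (blk 13, set 5) → L1-HIT  vc=[]
7: 0xd7 (blk 26, set 2) → L1-HIT  vc=[]
8: 0xd3 (blk 26, set 2) → L1-HIT  vc=[]
9: 0x69 (blk 13, set 5) → L1-HIT  vc=[]
10: 0xd1 (blk 26, set 2) → L1-HIT  vc=[]
11: 0xd7 (blk 26, set 2) → L1-HIT  vc=[]
12: 0x6c (blk 13, set 5) → L1-HIT  vc=[]
13: 0x11c (blk 35, set 3) → MISS  vc=[]
14: 0x1ab (blk 53, set 5) → MISS  vc=[13]
15: 0x158 (blk 43, set 3) → MISS  vc=[13, 35]
16: 0x7f (blk 15, set 7) → L1-HIT  vc=[13, 35]
17: 0xbe (blk 23, set 7) → MISS  vc=[13, 35, 15]
18: 0x7f (blk 15, set 7) → VC-HIT  vc=[13, 35, 23]
19: 0x5a (blk 11, set 3) → MISS  vc=[35, 23, 43]
20: 0x9c (blk 19, set 3) → MISS  vc=[23, 43, 11]
21: 0x59 (blk 11, set 3) → VC-HIT  vc=[23, 43, 19]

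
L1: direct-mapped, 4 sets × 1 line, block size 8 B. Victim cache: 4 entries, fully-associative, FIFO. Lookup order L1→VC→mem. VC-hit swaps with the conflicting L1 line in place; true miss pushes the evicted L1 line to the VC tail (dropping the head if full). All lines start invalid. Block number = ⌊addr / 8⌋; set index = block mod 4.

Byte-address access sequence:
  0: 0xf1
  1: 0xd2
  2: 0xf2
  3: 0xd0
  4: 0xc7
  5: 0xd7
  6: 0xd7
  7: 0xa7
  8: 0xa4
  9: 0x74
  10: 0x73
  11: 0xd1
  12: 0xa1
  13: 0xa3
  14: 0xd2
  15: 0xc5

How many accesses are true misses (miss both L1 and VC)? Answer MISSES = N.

0: 0xf1 (blk 30, set 2) → MISS  vc=[]
1: 0xd2 (blk 26, set 2) → MISS  vc=[30]
2: 0xf2 (blk 30, set 2) → VC-HIT  vc=[26]
3: 0xd0 (blk 26, set 2) → VC-HIT  vc=[30]
4: 0xc7 (blk 24, set 0) → MISS  vc=[30]
5: 0xd7 (blk 26, set 2) → L1-HIT  vc=[30]
6: 0xd7 (blk 26, set 2) → L1-HIT  vc=[30]
7: 0xa7 (blk 20, set 0) → MISS  vc=[30, 24]
8: 0xa4 (blk 20, set 0) → L1-HIT  vc=[30, 24]
9: 0x74 (blk 14, set 2) → MISS  vc=[30, 24, 26]
10: 0x73 (blk 14, set 2) → L1-HIT  vc=[30, 24, 26]
11: 0xd1 (blk 26, set 2) → VC-HIT  vc=[30, 24, 14]
12: 0xa1 (blk 20, set 0) → L1-HIT  vc=[30, 24, 14]
13: 0xa3 (blk 20, set 0) → L1-HIT  vc=[30, 24, 14]
14: 0xd2 (blk 26, set 2) → L1-HIT  vc=[30, 24, 14]
15: 0xc5 (blk 24, set 0) → VC-HIT  vc=[30, 20, 14]

MISSES = 5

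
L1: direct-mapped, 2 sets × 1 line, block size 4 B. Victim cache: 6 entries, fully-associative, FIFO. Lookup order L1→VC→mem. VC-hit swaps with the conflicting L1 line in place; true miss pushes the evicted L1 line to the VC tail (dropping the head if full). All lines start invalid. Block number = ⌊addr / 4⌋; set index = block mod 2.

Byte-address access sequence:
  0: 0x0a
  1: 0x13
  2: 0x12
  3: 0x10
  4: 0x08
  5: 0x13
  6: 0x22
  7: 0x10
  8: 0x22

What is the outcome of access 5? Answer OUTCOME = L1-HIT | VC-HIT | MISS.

  [0] addr=0xa blk=2 s=0: MISS | VC []
  [1] addr=0x13 blk=4 s=0: MISS | VC [2]
  [2] addr=0x12 blk=4 s=0: L1-HIT | VC [2]
  [3] addr=0x10 blk=4 s=0: L1-HIT | VC [2]
  [4] addr=0x8 blk=2 s=0: VC-HIT | VC [4]
  [5] addr=0x13 blk=4 s=0: VC-HIT | VC [2]
  [6] addr=0x22 blk=8 s=0: MISS | VC [2, 4]
  [7] addr=0x10 blk=4 s=0: VC-HIT | VC [2, 8]
  [8] addr=0x22 blk=8 s=0: VC-HIT | VC [2, 4]

OUTCOME = VC-HIT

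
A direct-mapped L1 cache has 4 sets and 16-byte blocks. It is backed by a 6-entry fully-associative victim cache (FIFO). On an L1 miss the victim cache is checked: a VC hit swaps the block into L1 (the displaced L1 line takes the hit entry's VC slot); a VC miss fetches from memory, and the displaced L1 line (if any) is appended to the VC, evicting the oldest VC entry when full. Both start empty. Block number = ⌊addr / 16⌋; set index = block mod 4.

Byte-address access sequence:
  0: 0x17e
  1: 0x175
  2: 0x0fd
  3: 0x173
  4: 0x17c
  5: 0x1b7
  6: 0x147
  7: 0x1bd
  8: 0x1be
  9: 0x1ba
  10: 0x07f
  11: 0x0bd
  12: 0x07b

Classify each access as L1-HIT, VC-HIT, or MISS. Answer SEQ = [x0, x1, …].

SEQ = [MISS, L1-HIT, MISS, VC-HIT, L1-HIT, MISS, MISS, L1-HIT, L1-HIT, L1-HIT, MISS, MISS, VC-HIT]

#0 0x17e→b23/s3 MISS; vc=[]
#1 0x175→b23/s3 L1-HIT; vc=[]
#2 0xfd→b15/s3 MISS; vc=[23]
#3 0x173→b23/s3 VC-HIT; vc=[15]
#4 0x17c→b23/s3 L1-HIT; vc=[15]
#5 0x1b7→b27/s3 MISS; vc=[15,23]
#6 0x147→b20/s0 MISS; vc=[15,23]
#7 0x1bd→b27/s3 L1-HIT; vc=[15,23]
#8 0x1be→b27/s3 L1-HIT; vc=[15,23]
#9 0x1ba→b27/s3 L1-HIT; vc=[15,23]
#10 0x7f→b7/s3 MISS; vc=[15,23,27]
#11 0xbd→b11/s3 MISS; vc=[15,23,27,7]
#12 0x7b→b7/s3 VC-HIT; vc=[15,23,27,11]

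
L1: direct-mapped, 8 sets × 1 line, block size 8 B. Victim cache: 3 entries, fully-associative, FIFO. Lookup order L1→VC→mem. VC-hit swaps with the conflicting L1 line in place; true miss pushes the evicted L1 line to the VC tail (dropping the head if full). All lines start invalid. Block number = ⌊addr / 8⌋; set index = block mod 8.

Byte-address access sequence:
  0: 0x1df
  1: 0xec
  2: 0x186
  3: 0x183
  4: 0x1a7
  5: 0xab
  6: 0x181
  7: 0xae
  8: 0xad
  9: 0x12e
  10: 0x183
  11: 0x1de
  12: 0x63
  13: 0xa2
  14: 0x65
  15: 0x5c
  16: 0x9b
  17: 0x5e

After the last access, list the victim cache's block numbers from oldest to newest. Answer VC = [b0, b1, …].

#0 0x1df→b59/s3 MISS; vc=[]
#1 0xec→b29/s5 MISS; vc=[]
#2 0x186→b48/s0 MISS; vc=[]
#3 0x183→b48/s0 L1-HIT; vc=[]
#4 0x1a7→b52/s4 MISS; vc=[]
#5 0xab→b21/s5 MISS; vc=[29]
#6 0x181→b48/s0 L1-HIT; vc=[29]
#7 0xae→b21/s5 L1-HIT; vc=[29]
#8 0xad→b21/s5 L1-HIT; vc=[29]
#9 0x12e→b37/s5 MISS; vc=[29,21]
#10 0x183→b48/s0 L1-HIT; vc=[29,21]
#11 0x1de→b59/s3 L1-HIT; vc=[29,21]
#12 0x63→b12/s4 MISS; vc=[29,21,52]
#13 0xa2→b20/s4 MISS; vc=[21,52,12]
#14 0x65→b12/s4 VC-HIT; vc=[21,52,20]
#15 0x5c→b11/s3 MISS; vc=[52,20,59]
#16 0x9b→b19/s3 MISS; vc=[20,59,11]
#17 0x5e→b11/s3 VC-HIT; vc=[20,59,19]

VC = [20, 59, 19]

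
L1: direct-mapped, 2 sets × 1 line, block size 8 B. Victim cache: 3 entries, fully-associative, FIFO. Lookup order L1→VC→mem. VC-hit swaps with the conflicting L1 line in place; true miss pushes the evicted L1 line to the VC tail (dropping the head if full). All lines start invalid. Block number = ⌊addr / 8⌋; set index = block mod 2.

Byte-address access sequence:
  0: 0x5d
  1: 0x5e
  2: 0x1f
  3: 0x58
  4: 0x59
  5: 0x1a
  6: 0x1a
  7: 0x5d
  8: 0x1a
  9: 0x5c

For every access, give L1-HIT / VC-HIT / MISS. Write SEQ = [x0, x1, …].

  [0] addr=0x5d blk=11 s=1: MISS | VC []
  [1] addr=0x5e blk=11 s=1: L1-HIT | VC []
  [2] addr=0x1f blk=3 s=1: MISS | VC [11]
  [3] addr=0x58 blk=11 s=1: VC-HIT | VC [3]
  [4] addr=0x59 blk=11 s=1: L1-HIT | VC [3]
  [5] addr=0x1a blk=3 s=1: VC-HIT | VC [11]
  [6] addr=0x1a blk=3 s=1: L1-HIT | VC [11]
  [7] addr=0x5d blk=11 s=1: VC-HIT | VC [3]
  [8] addr=0x1a blk=3 s=1: VC-HIT | VC [11]
  [9] addr=0x5c blk=11 s=1: VC-HIT | VC [3]

SEQ = [MISS, L1-HIT, MISS, VC-HIT, L1-HIT, VC-HIT, L1-HIT, VC-HIT, VC-HIT, VC-HIT]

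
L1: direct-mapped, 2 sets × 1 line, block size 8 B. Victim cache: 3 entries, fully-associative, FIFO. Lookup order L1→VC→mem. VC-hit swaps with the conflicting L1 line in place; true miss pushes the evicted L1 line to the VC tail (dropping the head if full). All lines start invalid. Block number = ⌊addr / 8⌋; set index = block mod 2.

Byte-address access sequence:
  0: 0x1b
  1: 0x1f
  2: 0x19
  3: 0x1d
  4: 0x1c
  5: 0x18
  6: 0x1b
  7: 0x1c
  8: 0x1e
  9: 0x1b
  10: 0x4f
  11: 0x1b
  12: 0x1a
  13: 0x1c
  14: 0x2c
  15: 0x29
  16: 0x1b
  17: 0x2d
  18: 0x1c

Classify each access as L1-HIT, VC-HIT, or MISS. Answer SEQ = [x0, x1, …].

0: 0x1b (blk 3, set 1) → MISS  vc=[]
1: 0x1f (blk 3, set 1) → L1-HIT  vc=[]
2: 0x19 (blk 3, set 1) → L1-HIT  vc=[]
3: 0x1d (blk 3, set 1) → L1-HIT  vc=[]
4: 0x1c (blk 3, set 1) → L1-HIT  vc=[]
5: 0x18 (blk 3, set 1) → L1-HIT  vc=[]
6: 0x1b (blk 3, set 1) → L1-HIT  vc=[]
7: 0x1c (blk 3, set 1) → L1-HIT  vc=[]
8: 0x1e (blk 3, set 1) → L1-HIT  vc=[]
9: 0x1b (blk 3, set 1) → L1-HIT  vc=[]
10: 0x4f (blk 9, set 1) → MISS  vc=[3]
11: 0x1b (blk 3, set 1) → VC-HIT  vc=[9]
12: 0x1a (blk 3, set 1) → L1-HIT  vc=[9]
13: 0x1c (blk 3, set 1) → L1-HIT  vc=[9]
14: 0x2c (blk 5, set 1) → MISS  vc=[9, 3]
15: 0x29 (blk 5, set 1) → L1-HIT  vc=[9, 3]
16: 0x1b (blk 3, set 1) → VC-HIT  vc=[9, 5]
17: 0x2d (blk 5, set 1) → VC-HIT  vc=[9, 3]
18: 0x1c (blk 3, set 1) → VC-HIT  vc=[9, 5]

SEQ = [MISS, L1-HIT, L1-HIT, L1-HIT, L1-HIT, L1-HIT, L1-HIT, L1-HIT, L1-HIT, L1-HIT, MISS, VC-HIT, L1-HIT, L1-HIT, MISS, L1-HIT, VC-HIT, VC-HIT, VC-HIT]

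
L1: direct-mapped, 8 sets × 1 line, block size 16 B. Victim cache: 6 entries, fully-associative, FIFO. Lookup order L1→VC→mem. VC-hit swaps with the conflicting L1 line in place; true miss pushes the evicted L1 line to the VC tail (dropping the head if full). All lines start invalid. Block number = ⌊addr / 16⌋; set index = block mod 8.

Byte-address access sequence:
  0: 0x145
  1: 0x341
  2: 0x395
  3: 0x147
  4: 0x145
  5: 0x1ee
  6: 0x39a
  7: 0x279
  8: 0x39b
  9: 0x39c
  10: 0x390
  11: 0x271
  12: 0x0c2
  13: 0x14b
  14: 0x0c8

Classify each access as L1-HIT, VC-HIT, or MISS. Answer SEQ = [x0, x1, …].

  [0] addr=0x145 blk=20 s=4: MISS | VC []
  [1] addr=0x341 blk=52 s=4: MISS | VC [20]
  [2] addr=0x395 blk=57 s=1: MISS | VC [20]
  [3] addr=0x147 blk=20 s=4: VC-HIT | VC [52]
  [4] addr=0x145 blk=20 s=4: L1-HIT | VC [52]
  [5] addr=0x1ee blk=30 s=6: MISS | VC [52]
  [6] addr=0x39a blk=57 s=1: L1-HIT | VC [52]
  [7] addr=0x279 blk=39 s=7: MISS | VC [52]
  [8] addr=0x39b blk=57 s=1: L1-HIT | VC [52]
  [9] addr=0x39c blk=57 s=1: L1-HIT | VC [52]
  [10] addr=0x390 blk=57 s=1: L1-HIT | VC [52]
  [11] addr=0x271 blk=39 s=7: L1-HIT | VC [52]
  [12] addr=0xc2 blk=12 s=4: MISS | VC [52, 20]
  [13] addr=0x14b blk=20 s=4: VC-HIT | VC [52, 12]
  [14] addr=0xc8 blk=12 s=4: VC-HIT | VC [52, 20]

SEQ = [MISS, MISS, MISS, VC-HIT, L1-HIT, MISS, L1-HIT, MISS, L1-HIT, L1-HIT, L1-HIT, L1-HIT, MISS, VC-HIT, VC-HIT]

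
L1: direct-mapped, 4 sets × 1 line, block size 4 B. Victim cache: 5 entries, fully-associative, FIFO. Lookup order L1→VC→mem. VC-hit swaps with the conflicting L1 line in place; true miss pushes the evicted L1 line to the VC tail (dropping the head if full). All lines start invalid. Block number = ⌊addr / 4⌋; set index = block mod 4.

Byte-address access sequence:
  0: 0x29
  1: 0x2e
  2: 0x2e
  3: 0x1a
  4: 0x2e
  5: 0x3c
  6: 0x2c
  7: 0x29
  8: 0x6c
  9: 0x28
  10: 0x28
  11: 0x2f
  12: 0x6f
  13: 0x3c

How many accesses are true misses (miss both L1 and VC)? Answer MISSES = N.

MISSES = 5

0: 0x29 (blk 10, set 2) → MISS  vc=[]
1: 0x2e (blk 11, set 3) → MISS  vc=[]
2: 0x2e (blk 11, set 3) → L1-HIT  vc=[]
3: 0x1a (blk 6, set 2) → MISS  vc=[10]
4: 0x2e (blk 11, set 3) → L1-HIT  vc=[10]
5: 0x3c (blk 15, set 3) → MISS  vc=[10, 11]
6: 0x2c (blk 11, set 3) → VC-HIT  vc=[10, 15]
7: 0x29 (blk 10, set 2) → VC-HIT  vc=[6, 15]
8: 0x6c (blk 27, set 3) → MISS  vc=[6, 15, 11]
9: 0x28 (blk 10, set 2) → L1-HIT  vc=[6, 15, 11]
10: 0x28 (blk 10, set 2) → L1-HIT  vc=[6, 15, 11]
11: 0x2f (blk 11, set 3) → VC-HIT  vc=[6, 15, 27]
12: 0x6f (blk 27, set 3) → VC-HIT  vc=[6, 15, 11]
13: 0x3c (blk 15, set 3) → VC-HIT  vc=[6, 27, 11]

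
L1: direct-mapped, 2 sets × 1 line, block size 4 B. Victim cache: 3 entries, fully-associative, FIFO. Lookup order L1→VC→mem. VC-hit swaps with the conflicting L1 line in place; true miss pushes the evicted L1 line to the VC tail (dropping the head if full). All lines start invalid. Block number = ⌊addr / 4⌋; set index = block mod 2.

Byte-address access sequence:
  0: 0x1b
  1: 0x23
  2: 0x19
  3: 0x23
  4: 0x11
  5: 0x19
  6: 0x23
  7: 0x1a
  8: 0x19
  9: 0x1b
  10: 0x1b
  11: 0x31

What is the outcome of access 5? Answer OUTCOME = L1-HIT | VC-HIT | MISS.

0: 0x1b (blk 6, set 0) → MISS  vc=[]
1: 0x23 (blk 8, set 0) → MISS  vc=[6]
2: 0x19 (blk 6, set 0) → VC-HIT  vc=[8]
3: 0x23 (blk 8, set 0) → VC-HIT  vc=[6]
4: 0x11 (blk 4, set 0) → MISS  vc=[6, 8]
5: 0x19 (blk 6, set 0) → VC-HIT  vc=[4, 8]
6: 0x23 (blk 8, set 0) → VC-HIT  vc=[4, 6]
7: 0x1a (blk 6, set 0) → VC-HIT  vc=[4, 8]
8: 0x19 (blk 6, set 0) → L1-HIT  vc=[4, 8]
9: 0x1b (blk 6, set 0) → L1-HIT  vc=[4, 8]
10: 0x1b (blk 6, set 0) → L1-HIT  vc=[4, 8]
11: 0x31 (blk 12, set 0) → MISS  vc=[4, 8, 6]

OUTCOME = VC-HIT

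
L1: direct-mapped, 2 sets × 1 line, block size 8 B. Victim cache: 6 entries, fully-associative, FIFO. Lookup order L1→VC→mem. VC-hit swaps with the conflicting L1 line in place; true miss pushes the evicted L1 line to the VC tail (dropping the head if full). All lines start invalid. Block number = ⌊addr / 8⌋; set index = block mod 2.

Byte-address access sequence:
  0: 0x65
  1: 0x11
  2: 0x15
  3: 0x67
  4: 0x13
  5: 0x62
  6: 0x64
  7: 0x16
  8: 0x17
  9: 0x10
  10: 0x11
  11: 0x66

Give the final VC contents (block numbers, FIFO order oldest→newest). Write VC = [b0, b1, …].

#0 0x65→b12/s0 MISS; vc=[]
#1 0x11→b2/s0 MISS; vc=[12]
#2 0x15→b2/s0 L1-HIT; vc=[12]
#3 0x67→b12/s0 VC-HIT; vc=[2]
#4 0x13→b2/s0 VC-HIT; vc=[12]
#5 0x62→b12/s0 VC-HIT; vc=[2]
#6 0x64→b12/s0 L1-HIT; vc=[2]
#7 0x16→b2/s0 VC-HIT; vc=[12]
#8 0x17→b2/s0 L1-HIT; vc=[12]
#9 0x10→b2/s0 L1-HIT; vc=[12]
#10 0x11→b2/s0 L1-HIT; vc=[12]
#11 0x66→b12/s0 VC-HIT; vc=[2]

VC = [2]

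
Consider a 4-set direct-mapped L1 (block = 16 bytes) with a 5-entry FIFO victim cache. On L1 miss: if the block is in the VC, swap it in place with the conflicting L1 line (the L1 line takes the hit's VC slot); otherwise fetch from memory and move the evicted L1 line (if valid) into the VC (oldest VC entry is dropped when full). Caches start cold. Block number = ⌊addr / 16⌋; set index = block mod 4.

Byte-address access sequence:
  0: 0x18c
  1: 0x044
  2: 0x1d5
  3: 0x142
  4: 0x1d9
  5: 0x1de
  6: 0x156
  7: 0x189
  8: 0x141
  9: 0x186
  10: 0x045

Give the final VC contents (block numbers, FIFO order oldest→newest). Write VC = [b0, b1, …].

0: 0x18c (blk 24, set 0) → MISS  vc=[]
1: 0x44 (blk 4, set 0) → MISS  vc=[24]
2: 0x1d5 (blk 29, set 1) → MISS  vc=[24]
3: 0x142 (blk 20, set 0) → MISS  vc=[24, 4]
4: 0x1d9 (blk 29, set 1) → L1-HIT  vc=[24, 4]
5: 0x1de (blk 29, set 1) → L1-HIT  vc=[24, 4]
6: 0x156 (blk 21, set 1) → MISS  vc=[24, 4, 29]
7: 0x189 (blk 24, set 0) → VC-HIT  vc=[20, 4, 29]
8: 0x141 (blk 20, set 0) → VC-HIT  vc=[24, 4, 29]
9: 0x186 (blk 24, set 0) → VC-HIT  vc=[20, 4, 29]
10: 0x45 (blk 4, set 0) → VC-HIT  vc=[20, 24, 29]

VC = [20, 24, 29]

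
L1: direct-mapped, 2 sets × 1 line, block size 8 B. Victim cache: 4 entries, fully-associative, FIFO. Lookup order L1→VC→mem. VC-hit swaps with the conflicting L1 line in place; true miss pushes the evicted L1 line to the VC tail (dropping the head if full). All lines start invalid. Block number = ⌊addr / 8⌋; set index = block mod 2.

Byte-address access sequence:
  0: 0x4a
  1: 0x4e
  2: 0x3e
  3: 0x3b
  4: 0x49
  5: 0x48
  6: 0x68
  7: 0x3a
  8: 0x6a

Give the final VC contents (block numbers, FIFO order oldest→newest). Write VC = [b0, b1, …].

#0 0x4a→b9/s1 MISS; vc=[]
#1 0x4e→b9/s1 L1-HIT; vc=[]
#2 0x3e→b7/s1 MISS; vc=[9]
#3 0x3b→b7/s1 L1-HIT; vc=[9]
#4 0x49→b9/s1 VC-HIT; vc=[7]
#5 0x48→b9/s1 L1-HIT; vc=[7]
#6 0x68→b13/s1 MISS; vc=[7,9]
#7 0x3a→b7/s1 VC-HIT; vc=[13,9]
#8 0x6a→b13/s1 VC-HIT; vc=[7,9]

VC = [7, 9]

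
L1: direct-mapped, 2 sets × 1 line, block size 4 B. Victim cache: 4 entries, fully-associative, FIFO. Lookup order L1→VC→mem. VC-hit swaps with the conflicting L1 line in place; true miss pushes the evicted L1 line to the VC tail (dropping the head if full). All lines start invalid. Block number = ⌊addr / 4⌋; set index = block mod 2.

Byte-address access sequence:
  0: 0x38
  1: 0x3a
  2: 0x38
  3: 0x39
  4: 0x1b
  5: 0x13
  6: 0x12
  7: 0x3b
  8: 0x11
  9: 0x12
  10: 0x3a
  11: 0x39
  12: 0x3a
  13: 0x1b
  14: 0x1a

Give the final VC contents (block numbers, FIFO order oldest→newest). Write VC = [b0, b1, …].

VC = [4, 14]

  [0] addr=0x38 blk=14 s=0: MISS | VC []
  [1] addr=0x3a blk=14 s=0: L1-HIT | VC []
  [2] addr=0x38 blk=14 s=0: L1-HIT | VC []
  [3] addr=0x39 blk=14 s=0: L1-HIT | VC []
  [4] addr=0x1b blk=6 s=0: MISS | VC [14]
  [5] addr=0x13 blk=4 s=0: MISS | VC [14, 6]
  [6] addr=0x12 blk=4 s=0: L1-HIT | VC [14, 6]
  [7] addr=0x3b blk=14 s=0: VC-HIT | VC [4, 6]
  [8] addr=0x11 blk=4 s=0: VC-HIT | VC [14, 6]
  [9] addr=0x12 blk=4 s=0: L1-HIT | VC [14, 6]
  [10] addr=0x3a blk=14 s=0: VC-HIT | VC [4, 6]
  [11] addr=0x39 blk=14 s=0: L1-HIT | VC [4, 6]
  [12] addr=0x3a blk=14 s=0: L1-HIT | VC [4, 6]
  [13] addr=0x1b blk=6 s=0: VC-HIT | VC [4, 14]
  [14] addr=0x1a blk=6 s=0: L1-HIT | VC [4, 14]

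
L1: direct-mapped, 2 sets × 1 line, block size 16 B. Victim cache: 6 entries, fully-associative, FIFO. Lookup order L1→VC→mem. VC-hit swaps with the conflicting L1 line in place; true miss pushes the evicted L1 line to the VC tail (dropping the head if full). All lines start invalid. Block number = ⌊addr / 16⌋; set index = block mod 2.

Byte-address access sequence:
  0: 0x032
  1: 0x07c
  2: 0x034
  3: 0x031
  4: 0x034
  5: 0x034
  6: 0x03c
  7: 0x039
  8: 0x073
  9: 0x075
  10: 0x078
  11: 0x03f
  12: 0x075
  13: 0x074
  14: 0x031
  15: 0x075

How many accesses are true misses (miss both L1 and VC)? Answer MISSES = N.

MISSES = 2

  [0] addr=0x32 blk=3 s=1: MISS | VC []
  [1] addr=0x7c blk=7 s=1: MISS | VC [3]
  [2] addr=0x34 blk=3 s=1: VC-HIT | VC [7]
  [3] addr=0x31 blk=3 s=1: L1-HIT | VC [7]
  [4] addr=0x34 blk=3 s=1: L1-HIT | VC [7]
  [5] addr=0x34 blk=3 s=1: L1-HIT | VC [7]
  [6] addr=0x3c blk=3 s=1: L1-HIT | VC [7]
  [7] addr=0x39 blk=3 s=1: L1-HIT | VC [7]
  [8] addr=0x73 blk=7 s=1: VC-HIT | VC [3]
  [9] addr=0x75 blk=7 s=1: L1-HIT | VC [3]
  [10] addr=0x78 blk=7 s=1: L1-HIT | VC [3]
  [11] addr=0x3f blk=3 s=1: VC-HIT | VC [7]
  [12] addr=0x75 blk=7 s=1: VC-HIT | VC [3]
  [13] addr=0x74 blk=7 s=1: L1-HIT | VC [3]
  [14] addr=0x31 blk=3 s=1: VC-HIT | VC [7]
  [15] addr=0x75 blk=7 s=1: VC-HIT | VC [3]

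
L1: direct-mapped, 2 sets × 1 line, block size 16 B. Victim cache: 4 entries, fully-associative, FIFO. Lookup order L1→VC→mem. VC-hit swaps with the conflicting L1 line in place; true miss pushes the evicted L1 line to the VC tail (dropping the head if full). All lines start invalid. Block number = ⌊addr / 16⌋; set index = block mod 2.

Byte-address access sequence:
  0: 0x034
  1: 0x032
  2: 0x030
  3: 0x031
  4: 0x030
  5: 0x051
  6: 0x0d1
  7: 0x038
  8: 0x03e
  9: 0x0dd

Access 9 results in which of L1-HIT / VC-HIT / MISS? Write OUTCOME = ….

OUTCOME = VC-HIT

0: 0x34 (blk 3, set 1) → MISS  vc=[]
1: 0x32 (blk 3, set 1) → L1-HIT  vc=[]
2: 0x30 (blk 3, set 1) → L1-HIT  vc=[]
3: 0x31 (blk 3, set 1) → L1-HIT  vc=[]
4: 0x30 (blk 3, set 1) → L1-HIT  vc=[]
5: 0x51 (blk 5, set 1) → MISS  vc=[3]
6: 0xd1 (blk 13, set 1) → MISS  vc=[3, 5]
7: 0x38 (blk 3, set 1) → VC-HIT  vc=[13, 5]
8: 0x3e (blk 3, set 1) → L1-HIT  vc=[13, 5]
9: 0xdd (blk 13, set 1) → VC-HIT  vc=[3, 5]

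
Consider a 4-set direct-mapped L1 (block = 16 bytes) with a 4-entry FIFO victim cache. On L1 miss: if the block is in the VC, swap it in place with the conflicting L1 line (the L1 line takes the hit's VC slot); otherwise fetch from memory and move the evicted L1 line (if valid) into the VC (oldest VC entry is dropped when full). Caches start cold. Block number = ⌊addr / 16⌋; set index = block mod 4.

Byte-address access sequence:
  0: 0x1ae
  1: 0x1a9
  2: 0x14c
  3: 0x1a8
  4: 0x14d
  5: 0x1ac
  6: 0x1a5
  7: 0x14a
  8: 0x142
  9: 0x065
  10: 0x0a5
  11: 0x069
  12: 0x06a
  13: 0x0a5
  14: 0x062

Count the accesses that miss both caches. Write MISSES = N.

0: 0x1ae (blk 26, set 2) → MISS  vc=[]
1: 0x1a9 (blk 26, set 2) → L1-HIT  vc=[]
2: 0x14c (blk 20, set 0) → MISS  vc=[]
3: 0x1a8 (blk 26, set 2) → L1-HIT  vc=[]
4: 0x14d (blk 20, set 0) → L1-HIT  vc=[]
5: 0x1ac (blk 26, set 2) → L1-HIT  vc=[]
6: 0x1a5 (blk 26, set 2) → L1-HIT  vc=[]
7: 0x14a (blk 20, set 0) → L1-HIT  vc=[]
8: 0x142 (blk 20, set 0) → L1-HIT  vc=[]
9: 0x65 (blk 6, set 2) → MISS  vc=[26]
10: 0xa5 (blk 10, set 2) → MISS  vc=[26, 6]
11: 0x69 (blk 6, set 2) → VC-HIT  vc=[26, 10]
12: 0x6a (blk 6, set 2) → L1-HIT  vc=[26, 10]
13: 0xa5 (blk 10, set 2) → VC-HIT  vc=[26, 6]
14: 0x62 (blk 6, set 2) → VC-HIT  vc=[26, 10]

MISSES = 4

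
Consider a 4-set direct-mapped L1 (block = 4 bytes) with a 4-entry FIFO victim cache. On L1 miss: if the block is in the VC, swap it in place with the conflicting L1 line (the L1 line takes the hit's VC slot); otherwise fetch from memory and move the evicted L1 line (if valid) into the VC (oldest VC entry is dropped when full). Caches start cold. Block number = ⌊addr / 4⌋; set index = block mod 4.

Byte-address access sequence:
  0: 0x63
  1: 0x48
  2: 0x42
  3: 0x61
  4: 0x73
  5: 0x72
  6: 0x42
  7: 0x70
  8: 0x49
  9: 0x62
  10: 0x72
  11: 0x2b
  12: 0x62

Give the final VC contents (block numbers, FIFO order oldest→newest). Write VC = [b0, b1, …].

VC = [16, 28, 18]

  [0] addr=0x63 blk=24 s=0: MISS | VC []
  [1] addr=0x48 blk=18 s=2: MISS | VC []
  [2] addr=0x42 blk=16 s=0: MISS | VC [24]
  [3] addr=0x61 blk=24 s=0: VC-HIT | VC [16]
  [4] addr=0x73 blk=28 s=0: MISS | VC [16, 24]
  [5] addr=0x72 blk=28 s=0: L1-HIT | VC [16, 24]
  [6] addr=0x42 blk=16 s=0: VC-HIT | VC [28, 24]
  [7] addr=0x70 blk=28 s=0: VC-HIT | VC [16, 24]
  [8] addr=0x49 blk=18 s=2: L1-HIT | VC [16, 24]
  [9] addr=0x62 blk=24 s=0: VC-HIT | VC [16, 28]
  [10] addr=0x72 blk=28 s=0: VC-HIT | VC [16, 24]
  [11] addr=0x2b blk=10 s=2: MISS | VC [16, 24, 18]
  [12] addr=0x62 blk=24 s=0: VC-HIT | VC [16, 28, 18]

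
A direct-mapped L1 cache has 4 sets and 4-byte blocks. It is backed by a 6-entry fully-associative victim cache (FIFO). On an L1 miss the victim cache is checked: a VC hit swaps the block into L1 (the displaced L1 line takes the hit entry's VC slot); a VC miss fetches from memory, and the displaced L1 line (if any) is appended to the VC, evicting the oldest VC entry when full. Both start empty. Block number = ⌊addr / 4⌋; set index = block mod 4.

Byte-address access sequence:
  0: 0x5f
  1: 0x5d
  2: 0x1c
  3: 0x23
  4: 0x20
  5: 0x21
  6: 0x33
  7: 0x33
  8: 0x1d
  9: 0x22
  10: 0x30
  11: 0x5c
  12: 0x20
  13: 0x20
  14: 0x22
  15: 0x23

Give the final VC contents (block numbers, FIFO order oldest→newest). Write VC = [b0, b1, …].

VC = [7, 12]

  [0] addr=0x5f blk=23 s=3: MISS | VC []
  [1] addr=0x5d blk=23 s=3: L1-HIT | VC []
  [2] addr=0x1c blk=7 s=3: MISS | VC [23]
  [3] addr=0x23 blk=8 s=0: MISS | VC [23]
  [4] addr=0x20 blk=8 s=0: L1-HIT | VC [23]
  [5] addr=0x21 blk=8 s=0: L1-HIT | VC [23]
  [6] addr=0x33 blk=12 s=0: MISS | VC [23, 8]
  [7] addr=0x33 blk=12 s=0: L1-HIT | VC [23, 8]
  [8] addr=0x1d blk=7 s=3: L1-HIT | VC [23, 8]
  [9] addr=0x22 blk=8 s=0: VC-HIT | VC [23, 12]
  [10] addr=0x30 blk=12 s=0: VC-HIT | VC [23, 8]
  [11] addr=0x5c blk=23 s=3: VC-HIT | VC [7, 8]
  [12] addr=0x20 blk=8 s=0: VC-HIT | VC [7, 12]
  [13] addr=0x20 blk=8 s=0: L1-HIT | VC [7, 12]
  [14] addr=0x22 blk=8 s=0: L1-HIT | VC [7, 12]
  [15] addr=0x23 blk=8 s=0: L1-HIT | VC [7, 12]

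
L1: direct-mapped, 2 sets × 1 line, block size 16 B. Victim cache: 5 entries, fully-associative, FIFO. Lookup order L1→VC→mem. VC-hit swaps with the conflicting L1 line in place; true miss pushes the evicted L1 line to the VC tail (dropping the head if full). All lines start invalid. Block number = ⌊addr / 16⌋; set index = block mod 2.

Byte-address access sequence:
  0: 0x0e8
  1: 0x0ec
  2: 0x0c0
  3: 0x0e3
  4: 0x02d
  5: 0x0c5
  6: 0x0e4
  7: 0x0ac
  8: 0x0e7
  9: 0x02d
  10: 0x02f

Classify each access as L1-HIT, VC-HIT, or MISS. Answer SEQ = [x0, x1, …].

0: 0xe8 (blk 14, set 0) → MISS  vc=[]
1: 0xec (blk 14, set 0) → L1-HIT  vc=[]
2: 0xc0 (blk 12, set 0) → MISS  vc=[14]
3: 0xe3 (blk 14, set 0) → VC-HIT  vc=[12]
4: 0x2d (blk 2, set 0) → MISS  vc=[12, 14]
5: 0xc5 (blk 12, set 0) → VC-HIT  vc=[2, 14]
6: 0xe4 (blk 14, set 0) → VC-HIT  vc=[2, 12]
7: 0xac (blk 10, set 0) → MISS  vc=[2, 12, 14]
8: 0xe7 (blk 14, set 0) → VC-HIT  vc=[2, 12, 10]
9: 0x2d (blk 2, set 0) → VC-HIT  vc=[14, 12, 10]
10: 0x2f (blk 2, set 0) → L1-HIT  vc=[14, 12, 10]

SEQ = [MISS, L1-HIT, MISS, VC-HIT, MISS, VC-HIT, VC-HIT, MISS, VC-HIT, VC-HIT, L1-HIT]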